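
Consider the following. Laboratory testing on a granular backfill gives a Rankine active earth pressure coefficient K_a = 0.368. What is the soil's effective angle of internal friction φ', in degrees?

K_a = tan²(45° − φ/2) ⇒ 45° − φ/2 = arctan(√0.368) = 31.24°.
φ = 2(45° − 31.24°) = 27.52°.

27.5°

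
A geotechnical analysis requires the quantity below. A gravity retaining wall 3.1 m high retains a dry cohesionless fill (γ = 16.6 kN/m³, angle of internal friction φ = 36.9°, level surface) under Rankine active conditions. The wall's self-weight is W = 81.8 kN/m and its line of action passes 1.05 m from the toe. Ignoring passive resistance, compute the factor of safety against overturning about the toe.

4.17

K_a = tan²(45° − 36.9°/2) = 0.2497.
P_a = ½K_aγH² = 0.5×0.2497×16.6×3.1² = 19.91 kN/m, acting at H/3 = 1.033 m above the base.
Overturning moment M_o = P_a × H/3 = 19.91 × 1.033 = 20.58.
Resisting moment M_r = W × 1.05 = 81.8 × 1.05 = 85.89.
FS_overturning = M_r/M_o = 85.89/20.58 = 4.174.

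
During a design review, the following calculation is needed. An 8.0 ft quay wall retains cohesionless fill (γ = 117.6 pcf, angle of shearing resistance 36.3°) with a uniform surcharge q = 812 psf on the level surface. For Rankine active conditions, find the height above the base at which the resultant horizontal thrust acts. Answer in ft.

3.51 ft

K_a = 0.2563.
Triangular part P₁ = ½K_aγH² = 964.4 at H/3 = 2.667 ft; rectangular part P₂ = K_a q H = 1665 at H/2 = 4.000 ft.
ȳ = (P₁·2.667 + P₂·4.000)/(P₁+P₂) = 3.511 ft.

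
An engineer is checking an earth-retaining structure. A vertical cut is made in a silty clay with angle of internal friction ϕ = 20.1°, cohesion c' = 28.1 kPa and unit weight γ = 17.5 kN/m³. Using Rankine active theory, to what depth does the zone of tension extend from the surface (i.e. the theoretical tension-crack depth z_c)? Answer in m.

4.59 m

K_a = tan²(45° − 20.1°/2) = 0.4885; √K_a = 0.6989.
The active pressure is zero where K_a γ z = 2c√K_a, so z_c = 2c/(γ√K_a) = 2×28.1/(17.5×0.6989) = 4.595 m.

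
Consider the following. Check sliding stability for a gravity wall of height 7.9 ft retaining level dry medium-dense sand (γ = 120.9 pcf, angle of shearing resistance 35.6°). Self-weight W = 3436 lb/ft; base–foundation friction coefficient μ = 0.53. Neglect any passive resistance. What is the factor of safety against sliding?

1.83

K_a = tan²(45° − 35.6°/2) = 0.2641.
P_a = ½K_aγH² = 0.5×0.2641×120.9×7.9² = 996.5 lb/ft, acting at H/3 = 2.633 ft above the base.
FS_sliding = μW / P_a = 0.53×3436 / 996.5 = 1.828.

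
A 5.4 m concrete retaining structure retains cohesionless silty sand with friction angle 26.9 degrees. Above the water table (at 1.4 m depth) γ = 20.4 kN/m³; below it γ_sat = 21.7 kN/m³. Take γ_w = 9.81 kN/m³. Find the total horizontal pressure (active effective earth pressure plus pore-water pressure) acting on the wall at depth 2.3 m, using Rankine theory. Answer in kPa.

23.6 kPa

K_a = (1 − sin φ)/(1 + sin φ) = 0.3770.
γ' = 21.7 − 9.81 = 11.89 kN/m³.
Effective vertical stress at 2.3 m: σ'_v = 20.4×1.4 + 11.89×0.900 = 39.26 kPa.
σ'_h = K_a σ'_v = 0.3770 × 39.26 = 14.80 kPa; u = γ_w × 0.900 = 8.829 kPa.
Total σ_h = 14.80 + 8.829 = 23.63 kPa.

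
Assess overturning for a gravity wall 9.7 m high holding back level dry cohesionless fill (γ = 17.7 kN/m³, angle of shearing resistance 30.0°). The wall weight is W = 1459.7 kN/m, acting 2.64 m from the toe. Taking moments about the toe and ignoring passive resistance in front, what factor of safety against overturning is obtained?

4.29

K_a = tan²(45° − 30.0°/2) = 0.3333.
P_a = ½K_aγH² = 0.5×0.3333×17.7×9.7² = 277.6 kN/m, acting at H/3 = 3.233 m above the base.
Overturning moment M_o = P_a × H/3 = 277.6 × 3.233 = 897.5.
Resisting moment M_r = W × 2.64 = 1459.7 × 2.64 = 3854.
FS_overturning = M_r/M_o = 3854/897.5 = 4.294.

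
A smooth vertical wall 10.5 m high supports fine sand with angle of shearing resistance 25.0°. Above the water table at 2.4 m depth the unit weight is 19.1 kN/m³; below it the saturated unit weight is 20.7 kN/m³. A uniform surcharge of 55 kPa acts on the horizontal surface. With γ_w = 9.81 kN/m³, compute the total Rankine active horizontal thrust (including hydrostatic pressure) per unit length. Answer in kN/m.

K_a = tan²(45° − φ/2) = 0.4059.
γ' = 20.7 − 9.81 = 10.89 kN/m³. h₂ = H − d_w = 8.1 m.
σ'_h: at surface K_a·q = 22.32; at WT K_a(q+γd_w) = 40.93; at base K_a(q+γd_w+γ'h₂) = 76.73 kPa.
P₁ = ½(22.32+40.93)×2.4 = 75.90; P₂ = ½(40.93+76.73)×8.1 = 476.5; P_w = ½γ_w h₂² = 321.8.
Total = 75.90+476.5+321.8 = 874.2 kN/m.

874 kN/m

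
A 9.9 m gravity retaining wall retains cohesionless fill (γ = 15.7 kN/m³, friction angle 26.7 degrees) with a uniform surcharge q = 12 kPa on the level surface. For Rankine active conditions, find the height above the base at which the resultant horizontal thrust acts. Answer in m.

K_a = 0.3800.
Triangular part P₁ = ½K_aγH² = 292.3 at H/3 = 3.300 m; rectangular part P₂ = K_a q H = 45.14 at H/2 = 4.950 m.
ȳ = (P₁·3.300 + P₂·4.950)/(P₁+P₂) = 3.521 m.

3.52 m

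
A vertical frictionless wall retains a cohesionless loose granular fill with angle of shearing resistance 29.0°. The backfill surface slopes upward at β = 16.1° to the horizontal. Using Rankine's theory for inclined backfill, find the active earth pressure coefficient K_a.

K_a = cos β · (cos β − √(cos²β − cos²φ)) / (cos β + √(cos²β − cos²φ)).
cos β = 0.9608, cos φ = 0.8746, √(cos²β − cos²φ) = 0.3977.
K_a = 0.9608 × (0.9608 − 0.3977)/(0.9608 + 0.3977) = 0.3983.

0.398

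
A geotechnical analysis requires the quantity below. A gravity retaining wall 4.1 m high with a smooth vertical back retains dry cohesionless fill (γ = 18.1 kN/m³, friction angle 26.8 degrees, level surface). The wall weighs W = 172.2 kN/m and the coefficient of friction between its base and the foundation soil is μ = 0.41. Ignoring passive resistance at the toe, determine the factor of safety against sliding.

K_a = tan²(45° − 26.8°/2) = 0.3785.
P_a = ½K_aγH² = 0.5×0.3785×18.1×4.1² = 57.58 kN/m, acting at H/3 = 1.367 m above the base.
FS_sliding = μW / P_a = 0.41×172.2 / 57.58 = 1.226.

1.23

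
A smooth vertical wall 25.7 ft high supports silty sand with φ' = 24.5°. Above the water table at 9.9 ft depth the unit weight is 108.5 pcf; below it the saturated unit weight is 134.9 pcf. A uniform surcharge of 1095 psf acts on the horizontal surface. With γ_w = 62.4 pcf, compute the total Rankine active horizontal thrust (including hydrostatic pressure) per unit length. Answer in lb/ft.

K_a = tan²(45° − φ/2) = 0.4137.
γ' = 134.9 − 62.4 = 72.50 pcf. h₂ = H − d_w = 15.8 ft.
σ'_h: at surface K_a·q = 453.0; at WT K_a(q+γd_w) = 897.5; at base K_a(q+γd_w+γ'h₂) = 1371 psf.
P₁ = ½(453.0+897.5)×9.9 = 6685; P₂ = ½(897.5+1371)×15.8 = 17920; P_w = ½γ_w h₂² = 7789.
Total = 6685+17920+7789 = 32400 lb/ft.

32400 lb/ft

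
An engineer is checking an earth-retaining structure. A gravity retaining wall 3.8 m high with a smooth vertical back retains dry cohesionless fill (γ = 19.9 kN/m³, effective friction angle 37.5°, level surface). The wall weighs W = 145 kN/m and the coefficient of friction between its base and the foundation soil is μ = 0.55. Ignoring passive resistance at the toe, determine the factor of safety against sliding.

2.28

K_a = tan²(45° − 37.5°/2) = 0.2432.
P_a = ½K_aγH² = 0.5×0.2432×19.9×3.8² = 34.94 kN/m, acting at H/3 = 1.267 m above the base.
FS_sliding = μW / P_a = 0.55×145 / 34.94 = 2.282.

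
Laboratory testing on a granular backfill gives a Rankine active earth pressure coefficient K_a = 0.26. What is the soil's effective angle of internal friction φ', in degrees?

K_a = tan²(45° − φ/2) ⇒ 45° − φ/2 = arctan(√0.26) = 27.02°.
φ = 2(45° − 27.02°) = 35.97°.

36.0°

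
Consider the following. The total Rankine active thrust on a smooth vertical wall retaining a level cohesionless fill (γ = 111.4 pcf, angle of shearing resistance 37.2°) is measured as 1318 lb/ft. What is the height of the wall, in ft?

K_a = 0.2464. P_a = ½ K_a γ H² ⇒ H = √(2P_a/(K_a γ)).
H = √(2×1318/(0.2464×111.4)) = 9.799 ft.

9.80 ft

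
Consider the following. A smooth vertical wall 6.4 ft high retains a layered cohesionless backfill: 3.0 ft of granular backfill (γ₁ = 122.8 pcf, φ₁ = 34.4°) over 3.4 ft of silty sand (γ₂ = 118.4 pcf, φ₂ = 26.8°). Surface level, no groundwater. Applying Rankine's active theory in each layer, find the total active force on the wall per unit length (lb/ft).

887 lb/ft

K_a1 = tan²(45°−34.4°/2) = 0.2780; K_a2 = tan²(45°−26.8°/2) = 0.3785.
Layer 1: σ at base = K_a1 γ₁ h₁ = 102.4 psf; P₁ = ½×102.4×3.0 = 153.6.
Layer 2: σ_v at top = γ₁h₁ = 368.4; σ_h top = K_a2×368.4 = 139.4; σ_h base = K_a2×(368.4+118.4×3.4) = 291.8.
P₂ = ½(139.4+291.8)×3.4 = 733.1. Total P_a = 153.6+733.1 = 886.7 lb/ft.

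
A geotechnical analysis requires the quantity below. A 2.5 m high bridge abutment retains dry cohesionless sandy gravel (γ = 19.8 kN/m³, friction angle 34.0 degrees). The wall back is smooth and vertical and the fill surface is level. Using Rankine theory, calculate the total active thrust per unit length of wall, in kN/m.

K_a = tan²(45° − φ/2) = 0.2827.
P_a = ½ K_a γ H² = 0.5 × 0.2827 × 19.8 × 2.5² = 17.49 kN/m.

17.5 kN/m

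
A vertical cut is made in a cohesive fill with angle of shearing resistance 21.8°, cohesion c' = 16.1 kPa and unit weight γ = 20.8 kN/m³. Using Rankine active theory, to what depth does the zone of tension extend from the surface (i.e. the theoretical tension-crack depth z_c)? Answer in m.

K_a = tan²(45° − 21.8°/2) = 0.4584; √K_a = 0.6771.
The active pressure is zero where K_a γ z = 2c√K_a, so z_c = 2c/(γ√K_a) = 2×16.1/(20.8×0.6771) = 2.287 m.

2.29 m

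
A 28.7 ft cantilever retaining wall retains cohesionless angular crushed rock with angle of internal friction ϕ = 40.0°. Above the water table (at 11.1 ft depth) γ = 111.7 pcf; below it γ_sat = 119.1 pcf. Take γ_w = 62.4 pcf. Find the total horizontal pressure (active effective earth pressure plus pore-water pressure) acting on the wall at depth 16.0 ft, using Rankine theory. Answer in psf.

K_a = (1 − sin φ)/(1 + sin φ) = 0.2174.
γ' = 119.1 − 62.4 = 56.70 pcf.
Effective vertical stress at 16.0 ft: σ'_v = 111.7×11.1 + 56.70×4.90 = 1518 psf.
σ'_h = K_a σ'_v = 0.2174 × 1518 = 330.0 psf; u = γ_w × 4.90 = 305.8 psf.
Total σ_h = 330.0 + 305.8 = 635.8 psf.

636 psf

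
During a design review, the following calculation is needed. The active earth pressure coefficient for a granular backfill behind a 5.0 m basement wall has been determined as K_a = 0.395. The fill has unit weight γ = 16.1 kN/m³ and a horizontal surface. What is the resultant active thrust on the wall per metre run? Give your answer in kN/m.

P = ½ K_a γ H² = 0.5 × 0.395 × 16.1 × 5.0² = 79.49 kN/m.

79.5 kN/m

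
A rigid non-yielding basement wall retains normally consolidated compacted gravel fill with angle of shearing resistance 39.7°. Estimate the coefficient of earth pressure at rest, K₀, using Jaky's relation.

0.361

K₀ = 1 − sin φ' = 1 − sin 39.7° = 0.3612.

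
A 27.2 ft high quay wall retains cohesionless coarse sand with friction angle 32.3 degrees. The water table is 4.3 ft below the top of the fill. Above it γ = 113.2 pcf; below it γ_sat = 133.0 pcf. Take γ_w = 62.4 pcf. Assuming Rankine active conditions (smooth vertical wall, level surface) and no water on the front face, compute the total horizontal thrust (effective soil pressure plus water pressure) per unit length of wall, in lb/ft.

K_a = tan²(45° − φ/2) = 0.3035.
γ' = 133.0 − 62.4 = 70.60 pcf. Depth below WT = 22.9 ft.
σ'_h at WT = K_a γ d_w = 147.7 psf; at base = 147.7 + K_a γ' × 22.9 = 638.4 psf.
P₁ (0–4.3 ft) = ½×147.7×4.3 = 317.6. P₂ (4.3–27.2 ft) = ½(147.7+638.4)×22.9 = 9001.
P_w = ½ γ_w h₂² = 0.5×62.4×22.9² = 16360. Total = 317.6+9001+16360 = 25680 lb/ft.

25700 lb/ft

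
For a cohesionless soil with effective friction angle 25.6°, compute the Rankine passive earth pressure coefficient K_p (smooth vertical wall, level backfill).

K_p = (1 + sin φ)/(1 − sin φ) = tan²(45° + 25.6°/2) = 2.522.

2.52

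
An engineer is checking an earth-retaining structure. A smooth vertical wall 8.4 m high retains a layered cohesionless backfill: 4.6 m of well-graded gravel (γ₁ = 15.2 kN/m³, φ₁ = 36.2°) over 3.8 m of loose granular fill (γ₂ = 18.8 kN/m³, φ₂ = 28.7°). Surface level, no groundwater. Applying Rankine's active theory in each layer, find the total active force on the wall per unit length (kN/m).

K_a1 = tan²(45°−36.2°/2) = 0.2574; K_a2 = tan²(45°−28.7°/2) = 0.3511.
Layer 1: σ at base = K_a1 γ₁ h₁ = 18.00 kPa; P₁ = ½×18.00×4.6 = 41.39.
Layer 2: σ_v at top = γ₁h₁ = 69.92; σ_h top = K_a2×69.92 = 24.55; σ_h base = K_a2×(69.92+18.8×3.8) = 49.64.
P₂ = ½(24.55+49.64)×3.8 = 141.0. Total P_a = 41.39+141.0 = 182.4 kN/m.

182 kN/m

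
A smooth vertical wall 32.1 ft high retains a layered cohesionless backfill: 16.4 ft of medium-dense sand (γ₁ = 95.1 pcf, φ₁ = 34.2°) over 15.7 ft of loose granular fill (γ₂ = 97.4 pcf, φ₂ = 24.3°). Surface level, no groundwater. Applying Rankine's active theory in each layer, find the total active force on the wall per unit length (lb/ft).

K_a1 = tan²(45°−34.2°/2) = 0.2803; K_a2 = tan²(45°−24.3°/2) = 0.4169.
Layer 1: σ at base = K_a1 γ₁ h₁ = 437.2 psf; P₁ = ½×437.2×16.4 = 3585.
Layer 2: σ_v at top = γ₁h₁ = 1560; σ_h top = K_a2×1560 = 650.2; σ_h base = K_a2×(1560+97.4×15.7) = 1288.
P₂ = ½(650.2+1288)×15.7 = 15210. Total P_a = 3585+15210 = 18800 lb/ft.

18800 lb/ft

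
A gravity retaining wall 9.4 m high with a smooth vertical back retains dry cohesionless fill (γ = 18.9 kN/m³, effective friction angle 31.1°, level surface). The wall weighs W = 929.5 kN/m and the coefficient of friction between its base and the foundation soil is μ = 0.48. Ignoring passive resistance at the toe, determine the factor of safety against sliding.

K_a = tan²(45° − 31.1°/2) = 0.3188.
P_a = ½K_aγH² = 0.5×0.3188×18.9×9.4² = 266.2 kN/m, acting at H/3 = 3.133 m above the base.
FS_sliding = μW / P_a = 0.48×929.5 / 266.2 = 1.676.

1.68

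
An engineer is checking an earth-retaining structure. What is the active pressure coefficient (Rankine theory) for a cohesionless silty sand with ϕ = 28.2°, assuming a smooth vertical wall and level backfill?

K_a = (1 − sin φ)/(1 + sin φ) = (1 − sin 28.2°)/(1 + sin 28.2°) = 0.3582.

0.358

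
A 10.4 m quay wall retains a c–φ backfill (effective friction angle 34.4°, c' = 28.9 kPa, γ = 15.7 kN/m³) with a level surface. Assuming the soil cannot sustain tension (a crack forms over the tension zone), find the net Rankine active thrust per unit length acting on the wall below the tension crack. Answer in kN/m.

K_a = 0.2780; √K_a = 0.5272.
Tension-crack depth z_c = 2c/(γ√K_a) = 2×28.9/(15.7×0.5272) = 6.983 m.
σ_a at base = K_a γ H − 2c√K_a = 0.2780×15.7×10.4 − 2×28.9×0.5272 = 14.91 kPa.
P_a = ½ × 14.91 × (H − z_c) = 0.5×14.91×3.417 = 25.48 kN/m.

25.5 kN/m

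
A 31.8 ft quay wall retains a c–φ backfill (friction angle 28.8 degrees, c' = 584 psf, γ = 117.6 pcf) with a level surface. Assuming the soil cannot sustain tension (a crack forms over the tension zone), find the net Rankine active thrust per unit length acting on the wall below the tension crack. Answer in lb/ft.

K_a = 0.3498; √K_a = 0.5914.
Tension-crack depth z_c = 2c/(γ√K_a) = 2×584/(117.6×0.5914) = 16.79 ft.
σ_a at base = K_a γ H − 2c√K_a = 0.3498×117.6×31.8 − 2×584×0.5914 = 617.2 psf.
P_a = ½ × 617.2 × (H − z_c) = 0.5×617.2×15.01 = 4631 lb/ft.

4630 lb/ft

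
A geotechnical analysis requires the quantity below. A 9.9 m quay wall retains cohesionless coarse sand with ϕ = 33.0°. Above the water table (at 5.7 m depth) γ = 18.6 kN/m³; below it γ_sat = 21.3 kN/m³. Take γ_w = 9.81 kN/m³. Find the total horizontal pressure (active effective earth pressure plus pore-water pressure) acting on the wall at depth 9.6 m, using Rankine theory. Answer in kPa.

K_a = (1 − sin φ)/(1 + sin φ) = 0.2948.
γ' = 21.3 − 9.81 = 11.49 kN/m³.
Effective vertical stress at 9.6 m: σ'_v = 18.6×5.7 + 11.49×3.90 = 150.8 kPa.
σ'_h = K_a σ'_v = 0.2948 × 150.8 = 44.47 kPa; u = γ_w × 3.90 = 38.26 kPa.
Total σ_h = 44.47 + 38.26 = 82.72 kPa.

82.7 kPa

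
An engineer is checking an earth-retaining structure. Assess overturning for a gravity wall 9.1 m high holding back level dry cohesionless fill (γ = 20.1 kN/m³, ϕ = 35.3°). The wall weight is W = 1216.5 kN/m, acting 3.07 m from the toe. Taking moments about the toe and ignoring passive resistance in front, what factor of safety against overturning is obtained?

5.53

K_a = tan²(45° − 35.3°/2) = 0.2675.
P_a = ½K_aγH² = 0.5×0.2675×20.1×9.1² = 222.7 kN/m, acting at H/3 = 3.033 m above the base.
Overturning moment M_o = P_a × H/3 = 222.7 × 3.033 = 675.4.
Resisting moment M_r = W × 3.07 = 1216.5 × 3.07 = 3735.
FS_overturning = M_r/M_o = 3735/675.4 = 5.530.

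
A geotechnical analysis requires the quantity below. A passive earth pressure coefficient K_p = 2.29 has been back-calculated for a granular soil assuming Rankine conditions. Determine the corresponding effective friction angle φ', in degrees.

K_p = (1+sin φ)/(1−sin φ) ⇒ sin φ = (K_p − 1)/(K_p + 1) = 0.3921.
φ = arcsin(0.3921) = 23.09°.

23.1°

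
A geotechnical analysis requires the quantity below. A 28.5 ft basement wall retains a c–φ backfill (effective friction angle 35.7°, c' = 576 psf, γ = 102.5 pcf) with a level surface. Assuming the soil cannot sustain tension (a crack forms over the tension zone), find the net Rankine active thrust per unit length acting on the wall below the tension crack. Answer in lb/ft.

584 lb/ft

K_a = 0.2630; √K_a = 0.5128.
Tension-crack depth z_c = 2c/(γ√K_a) = 2×576/(102.5×0.5128) = 21.92 ft.
σ_a at base = K_a γ H − 2c√K_a = 0.2630×102.5×28.5 − 2×576×0.5128 = 177.5 psf.
P_a = ½ × 177.5 × (H − z_c) = 0.5×177.5×6.584 = 584.3 lb/ft.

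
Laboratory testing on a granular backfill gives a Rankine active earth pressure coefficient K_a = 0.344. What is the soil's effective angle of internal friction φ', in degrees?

29.2°

K_a = tan²(45° − φ/2) ⇒ 45° − φ/2 = arctan(√0.344) = 30.39°.
φ = 2(45° − 30.39°) = 29.22°.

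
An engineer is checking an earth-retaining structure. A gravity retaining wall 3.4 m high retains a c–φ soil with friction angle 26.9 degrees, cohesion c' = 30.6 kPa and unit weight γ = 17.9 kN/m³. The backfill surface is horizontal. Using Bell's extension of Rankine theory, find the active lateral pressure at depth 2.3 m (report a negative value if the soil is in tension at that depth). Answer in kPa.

K_a = (1 − sin φ)/(1 + sin φ) = 0.3770.
σ_a = K_a γ z − 2c√K_a = 0.3770×17.9×2.3 − 2×30.6×0.6140 = -22.06 kPa.

-22.1 kPa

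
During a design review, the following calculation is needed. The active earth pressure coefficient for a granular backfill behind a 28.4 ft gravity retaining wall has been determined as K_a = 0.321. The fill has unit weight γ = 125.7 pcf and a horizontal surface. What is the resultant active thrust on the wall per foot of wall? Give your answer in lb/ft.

16300 lb/ft

P = ½ K_a γ H² = 0.5 × 0.321 × 125.7 × 28.4² = 16270 lb/ft.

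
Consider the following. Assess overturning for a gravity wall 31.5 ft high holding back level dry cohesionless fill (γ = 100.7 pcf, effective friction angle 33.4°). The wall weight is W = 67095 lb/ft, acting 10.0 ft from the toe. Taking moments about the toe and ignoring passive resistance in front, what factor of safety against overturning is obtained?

K_a = tan²(45° − 33.4°/2) = 0.2899.
P_a = ½K_aγH² = 0.5×0.2899×100.7×31.5² = 14480 lb/ft, acting at H/3 = 10.50 ft above the base.
Overturning moment M_o = P_a × H/3 = 14480 × 10.50 = 152100.
Resisting moment M_r = W × 10.0 = 67095 × 10.0 = 671000.
FS_overturning = M_r/M_o = 671000/152100 = 4.412.

4.41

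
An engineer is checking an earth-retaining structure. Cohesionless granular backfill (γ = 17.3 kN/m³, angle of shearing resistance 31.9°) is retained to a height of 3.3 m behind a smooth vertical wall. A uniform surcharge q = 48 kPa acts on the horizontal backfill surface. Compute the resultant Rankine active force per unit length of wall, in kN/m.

K_a = tan²(45° − φ/2) = 0.3085.
Soil triangle: ½ K_a γ H² = 0.5×0.3085×17.3×3.3² = 29.06 kN/m.
Surcharge rectangle: K_a q H = 0.3085×48×3.3 = 48.87 kN/m.
Total = 29.06 + 48.87 = 77.93 kN/m.

77.9 kN/m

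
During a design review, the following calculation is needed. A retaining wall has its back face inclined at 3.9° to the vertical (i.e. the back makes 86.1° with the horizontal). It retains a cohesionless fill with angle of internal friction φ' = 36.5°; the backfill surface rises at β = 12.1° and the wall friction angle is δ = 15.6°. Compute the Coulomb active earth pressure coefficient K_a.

K_a = sin²(α+φ) / [sin²α · sin(α−δ) · (1 + √{sin(φ+δ)sin(φ−β) / (sin(α−δ)sin(α+β))})²].
With α = 86.1°, φ = 36.5°, δ = 15.6°, β = 12.1°: K_a = 0.2988.

0.299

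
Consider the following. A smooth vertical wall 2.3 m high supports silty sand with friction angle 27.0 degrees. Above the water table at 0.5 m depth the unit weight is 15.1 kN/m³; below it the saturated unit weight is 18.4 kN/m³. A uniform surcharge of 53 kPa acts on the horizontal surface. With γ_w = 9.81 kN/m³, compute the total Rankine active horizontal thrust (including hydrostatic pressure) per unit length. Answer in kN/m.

72.7 kN/m

K_a = tan²(45° − φ/2) = 0.3755.
γ' = 18.4 − 9.81 = 8.590 kN/m³. h₂ = H − d_w = 1.8 m.
σ'_h: at surface K_a·q = 19.90; at WT K_a(q+γd_w) = 22.74; at base K_a(q+γd_w+γ'h₂) = 28.54 kPa.
P₁ = ½(19.90+22.74)×0.5 = 10.66; P₂ = ½(22.74+28.54)×1.8 = 46.15; P_w = ½γ_w h₂² = 15.89.
Total = 10.66+46.15+15.89 = 72.71 kN/m.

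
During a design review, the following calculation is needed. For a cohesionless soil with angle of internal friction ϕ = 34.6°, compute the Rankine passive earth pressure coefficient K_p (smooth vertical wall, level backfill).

3.63

K_p = (1 + sin φ)/(1 − sin φ) = tan²(45° + 34.6°/2) = 3.628.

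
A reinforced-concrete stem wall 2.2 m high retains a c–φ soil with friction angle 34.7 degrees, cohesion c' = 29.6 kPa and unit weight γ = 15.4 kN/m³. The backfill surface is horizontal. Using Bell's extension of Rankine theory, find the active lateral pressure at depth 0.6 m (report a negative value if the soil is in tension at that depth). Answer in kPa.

-28.5 kPa

K_a = (1 − sin φ)/(1 + sin φ) = 0.2745.
σ_a = K_a γ z − 2c√K_a = 0.2745×15.4×0.6 − 2×29.6×0.5239 = -28.48 kPa.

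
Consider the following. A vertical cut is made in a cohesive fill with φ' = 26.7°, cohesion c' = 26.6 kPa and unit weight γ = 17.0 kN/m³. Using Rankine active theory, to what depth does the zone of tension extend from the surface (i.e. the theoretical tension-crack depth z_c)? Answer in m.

K_a = tan²(45° − 26.7°/2) = 0.3800; √K_a = 0.6164.
The active pressure is zero where K_a γ z = 2c√K_a, so z_c = 2c/(γ√K_a) = 2×26.6/(17.0×0.6164) = 5.077 m.

5.08 m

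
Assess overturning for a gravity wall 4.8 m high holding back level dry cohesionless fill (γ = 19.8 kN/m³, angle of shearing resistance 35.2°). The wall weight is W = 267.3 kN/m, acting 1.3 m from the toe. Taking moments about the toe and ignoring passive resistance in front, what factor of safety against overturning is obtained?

3.54

K_a = tan²(45° − 35.2°/2) = 0.2687.
P_a = ½K_aγH² = 0.5×0.2687×19.8×4.8² = 61.29 kN/m, acting at H/3 = 1.600 m above the base.
Overturning moment M_o = P_a × H/3 = 61.29 × 1.600 = 98.06.
Resisting moment M_r = W × 1.3 = 267.3 × 1.3 = 347.5.
FS_overturning = M_r/M_o = 347.5/98.06 = 3.544.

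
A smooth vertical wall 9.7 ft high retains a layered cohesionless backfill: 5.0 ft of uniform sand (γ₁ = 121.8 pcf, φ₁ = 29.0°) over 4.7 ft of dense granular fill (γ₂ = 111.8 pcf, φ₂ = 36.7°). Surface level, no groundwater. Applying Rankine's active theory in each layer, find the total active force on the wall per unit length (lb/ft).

1560 lb/ft

K_a1 = tan²(45°−29.0°/2) = 0.3470; K_a2 = tan²(45°−36.7°/2) = 0.2519.
Layer 1: σ at base = K_a1 γ₁ h₁ = 211.3 psf; P₁ = ½×211.3×5.0 = 528.3.
Layer 2: σ_v at top = γ₁h₁ = 609.0; σ_h top = K_a2×609.0 = 153.4; σ_h base = K_a2×(609.0+111.8×4.7) = 285.7.
P₂ = ½(153.4+285.7)×4.7 = 1032. Total P_a = 528.3+1032 = 1560 lb/ft.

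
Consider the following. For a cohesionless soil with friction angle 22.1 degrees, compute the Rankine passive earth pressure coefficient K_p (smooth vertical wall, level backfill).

K_p = (1 + sin φ)/(1 − sin φ) = tan²(45° + 22.1°/2) = 2.206.

2.21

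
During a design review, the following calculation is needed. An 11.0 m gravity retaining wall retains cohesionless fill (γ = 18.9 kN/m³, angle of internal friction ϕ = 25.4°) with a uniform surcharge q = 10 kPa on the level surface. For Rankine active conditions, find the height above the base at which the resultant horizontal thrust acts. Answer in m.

3.83 m

K_a = 0.3996.
Triangular part P₁ = ½K_aγH² = 457.0 at H/3 = 3.667 m; rectangular part P₂ = K_a q H = 43.96 at H/2 = 5.500 m.
ȳ = (P₁·3.667 + P₂·5.500)/(P₁+P₂) = 3.828 m.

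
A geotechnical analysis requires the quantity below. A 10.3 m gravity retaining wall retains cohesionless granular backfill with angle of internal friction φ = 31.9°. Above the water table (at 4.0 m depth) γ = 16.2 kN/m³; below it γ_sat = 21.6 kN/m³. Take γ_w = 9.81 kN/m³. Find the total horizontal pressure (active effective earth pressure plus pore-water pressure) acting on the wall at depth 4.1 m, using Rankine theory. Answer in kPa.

K_a = (1 − sin φ)/(1 + sin φ) = 0.3085.
γ' = 21.6 − 9.81 = 11.79 kN/m³.
Effective vertical stress at 4.1 m: σ'_v = 16.2×4.0 + 11.79×0.1000 = 65.98 kPa.
σ'_h = K_a σ'_v = 0.3085 × 65.98 = 20.36 kPa; u = γ_w × 0.1000 = 0.9810 kPa.
Total σ_h = 20.36 + 0.9810 = 21.34 kPa.

21.3 kPa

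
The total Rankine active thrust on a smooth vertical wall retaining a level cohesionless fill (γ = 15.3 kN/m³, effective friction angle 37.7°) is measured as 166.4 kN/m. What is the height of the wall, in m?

9.50 m

K_a = 0.2411. P_a = ½ K_a γ H² ⇒ H = √(2P_a/(K_a γ)).
H = √(2×166.4/(0.2411×15.3)) = 9.499 m.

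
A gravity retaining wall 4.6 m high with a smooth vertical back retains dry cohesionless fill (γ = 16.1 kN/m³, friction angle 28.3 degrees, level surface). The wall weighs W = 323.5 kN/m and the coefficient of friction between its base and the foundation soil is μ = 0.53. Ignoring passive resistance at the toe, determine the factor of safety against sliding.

K_a = tan²(45° − 28.3°/2) = 0.3568.
P_a = ½K_aγH² = 0.5×0.3568×16.1×4.6² = 60.77 kN/m, acting at H/3 = 1.533 m above the base.
FS_sliding = μW / P_a = 0.53×323.5 / 60.77 = 2.821.

2.82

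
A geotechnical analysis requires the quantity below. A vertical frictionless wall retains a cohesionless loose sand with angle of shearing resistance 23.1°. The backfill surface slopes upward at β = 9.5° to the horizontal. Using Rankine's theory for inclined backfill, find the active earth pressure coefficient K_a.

0.463

K_a = cos β · (cos β − √(cos²β − cos²φ)) / (cos β + √(cos²β − cos²φ)).
cos β = 0.9863, cos φ = 0.9198, √(cos²β − cos²φ) = 0.3559.
K_a = 0.9863 × (0.9863 − 0.3559)/(0.9863 + 0.3559) = 0.4632.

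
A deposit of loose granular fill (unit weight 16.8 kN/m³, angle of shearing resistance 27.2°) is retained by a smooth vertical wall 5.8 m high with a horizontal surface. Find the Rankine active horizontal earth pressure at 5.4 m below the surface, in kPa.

33.8 kPa

K_a = (1 − sin φ)/(1 + sin φ) = 0.3726.
σ_h = K_a γ z = 0.3726 × 16.8 × 5.4 = 33.80 kPa.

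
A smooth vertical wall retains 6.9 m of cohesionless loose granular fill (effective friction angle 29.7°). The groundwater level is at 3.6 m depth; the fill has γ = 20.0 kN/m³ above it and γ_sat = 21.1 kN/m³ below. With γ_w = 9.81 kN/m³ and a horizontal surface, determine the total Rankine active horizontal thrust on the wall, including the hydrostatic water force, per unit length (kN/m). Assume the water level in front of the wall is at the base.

198 kN/m

K_a = tan²(45° − φ/2) = 0.3374.
γ' = 21.1 − 9.81 = 11.29 kN/m³. Depth below WT = 3.3 m.
σ'_h at WT = K_a γ d_w = 24.29 kPa; at base = 24.29 + K_a γ' × 3.3 = 36.86 kPa.
P₁ (0–3.6 m) = ½×24.29×3.6 = 43.72. P₂ (3.6–6.9 m) = ½(24.29+36.86)×3.3 = 100.9.
P_w = ½ γ_w h₂² = 0.5×9.81×3.3² = 53.42. Total = 43.72+100.9+53.42 = 198.0 kN/m.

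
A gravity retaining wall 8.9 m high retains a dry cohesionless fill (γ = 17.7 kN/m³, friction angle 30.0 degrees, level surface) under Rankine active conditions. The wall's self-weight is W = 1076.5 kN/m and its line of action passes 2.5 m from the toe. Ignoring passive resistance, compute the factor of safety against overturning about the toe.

K_a = tan²(45° − 30.0°/2) = 0.3333.
P_a = ½K_aγH² = 0.5×0.3333×17.7×8.9² = 233.7 kN/m, acting at H/3 = 2.967 m above the base.
Overturning moment M_o = P_a × H/3 = 233.7 × 2.967 = 693.2.
Resisting moment M_r = W × 2.5 = 1076.5 × 2.5 = 2691.
FS_overturning = M_r/M_o = 2691/693.2 = 3.882.

3.88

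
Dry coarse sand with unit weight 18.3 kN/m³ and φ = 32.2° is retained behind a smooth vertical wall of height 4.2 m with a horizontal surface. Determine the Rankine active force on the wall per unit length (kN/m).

K_a = tan²(45° − φ/2) = 0.3047.
P_a = ½ K_a γ H² = 0.5 × 0.3047 × 18.3 × 4.2² = 49.19 kN/m.

49.2 kN/m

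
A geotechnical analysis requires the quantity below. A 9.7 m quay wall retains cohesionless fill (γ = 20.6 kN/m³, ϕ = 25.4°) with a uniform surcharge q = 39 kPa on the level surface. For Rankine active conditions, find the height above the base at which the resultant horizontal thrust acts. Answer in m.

3.69 m

K_a = 0.3996.
Triangular part P₁ = ½K_aγH² = 387.3 at H/3 = 3.233 m; rectangular part P₂ = K_a q H = 151.2 at H/2 = 4.850 m.
ȳ = (P₁·3.233 + P₂·4.850)/(P₁+P₂) = 3.687 m.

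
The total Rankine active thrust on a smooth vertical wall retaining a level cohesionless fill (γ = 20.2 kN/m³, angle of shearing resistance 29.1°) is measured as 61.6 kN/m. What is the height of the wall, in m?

4.20 m

K_a = 0.3456. P_a = ½ K_a γ H² ⇒ H = √(2P_a/(K_a γ)).
H = √(2×61.6/(0.3456×20.2)) = 4.201 m.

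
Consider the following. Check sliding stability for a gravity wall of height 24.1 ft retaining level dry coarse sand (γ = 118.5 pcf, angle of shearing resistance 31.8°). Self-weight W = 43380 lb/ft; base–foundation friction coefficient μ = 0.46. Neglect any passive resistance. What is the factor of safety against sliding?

K_a = tan²(45° − 31.8°/2) = 0.3098.
P_a = ½K_aγH² = 0.5×0.3098×118.5×24.1² = 10660 lb/ft, acting at H/3 = 8.033 ft above the base.
FS_sliding = μW / P_a = 0.46×43380 / 10660 = 1.872.

1.87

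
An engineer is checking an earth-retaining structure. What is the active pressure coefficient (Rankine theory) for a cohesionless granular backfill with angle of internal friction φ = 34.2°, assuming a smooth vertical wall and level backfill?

0.280

K_a = (1 − sin φ)/(1 + sin φ) = (1 − sin 34.2°)/(1 + sin 34.2°) = 0.2803.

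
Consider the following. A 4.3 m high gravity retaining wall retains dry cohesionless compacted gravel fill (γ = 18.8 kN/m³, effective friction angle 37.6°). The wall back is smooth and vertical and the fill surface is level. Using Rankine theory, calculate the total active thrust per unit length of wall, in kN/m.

42.1 kN/m

K_a = tan²(45° − φ/2) = 0.2421.
P_a = ½ K_a γ H² = 0.5 × 0.2421 × 18.8 × 4.3² = 42.08 kN/m.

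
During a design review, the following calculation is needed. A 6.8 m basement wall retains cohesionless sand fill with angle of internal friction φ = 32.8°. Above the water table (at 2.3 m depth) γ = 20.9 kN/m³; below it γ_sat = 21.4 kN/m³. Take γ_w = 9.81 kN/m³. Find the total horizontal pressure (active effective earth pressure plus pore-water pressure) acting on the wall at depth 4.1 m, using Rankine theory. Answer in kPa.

38.1 kPa

K_a = (1 − sin φ)/(1 + sin φ) = 0.2973.
γ' = 21.4 − 9.81 = 11.59 kN/m³.
Effective vertical stress at 4.1 m: σ'_v = 20.9×2.3 + 11.59×1.80 = 68.93 kPa.
σ'_h = K_a σ'_v = 0.2973 × 68.93 = 20.49 kPa; u = γ_w × 1.80 = 17.66 kPa.
Total σ_h = 20.49 + 17.66 = 38.15 kPa.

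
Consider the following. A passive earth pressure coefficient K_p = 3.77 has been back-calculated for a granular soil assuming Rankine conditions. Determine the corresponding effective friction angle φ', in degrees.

K_p = (1+sin φ)/(1−sin φ) ⇒ sin φ = (K_p − 1)/(K_p + 1) = 0.5807.
φ = arcsin(0.5807) = 35.50°.

35.5°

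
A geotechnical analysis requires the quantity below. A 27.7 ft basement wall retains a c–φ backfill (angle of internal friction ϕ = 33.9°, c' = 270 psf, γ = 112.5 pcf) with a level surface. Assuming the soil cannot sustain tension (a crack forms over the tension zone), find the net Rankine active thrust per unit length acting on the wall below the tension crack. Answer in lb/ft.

K_a = 0.2839; √K_a = 0.5328.
Tension-crack depth z_c = 2c/(γ√K_a) = 2×270/(112.5×0.5328) = 9.009 ft.
σ_a at base = K_a γ H − 2c√K_a = 0.2839×112.5×27.7 − 2×270×0.5328 = 597.0 psf.
P_a = ½ × 597.0 × (H − z_c) = 0.5×597.0×18.69 = 5579 lb/ft.

5580 lb/ft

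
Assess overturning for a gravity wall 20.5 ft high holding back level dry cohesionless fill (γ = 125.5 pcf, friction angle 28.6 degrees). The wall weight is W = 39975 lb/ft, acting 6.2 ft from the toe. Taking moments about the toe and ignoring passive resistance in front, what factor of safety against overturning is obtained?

K_a = tan²(45° − 28.6°/2) = 0.3525.
P_a = ½K_aγH² = 0.5×0.3525×125.5×20.5² = 9297 lb/ft, acting at H/3 = 6.833 ft above the base.
Overturning moment M_o = P_a × H/3 = 9297 × 6.833 = 63530.
Resisting moment M_r = W × 6.2 = 39975 × 6.2 = 247800.
FS_overturning = M_r/M_o = 247800/63530 = 3.901.

3.90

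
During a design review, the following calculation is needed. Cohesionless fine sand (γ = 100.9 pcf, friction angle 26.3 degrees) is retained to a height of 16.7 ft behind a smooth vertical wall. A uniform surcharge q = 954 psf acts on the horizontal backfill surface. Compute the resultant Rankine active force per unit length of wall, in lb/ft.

K_a = tan²(45° − φ/2) = 0.3859.
Soil triangle: ½ K_a γ H² = 0.5×0.3859×100.9×16.7² = 5430 lb/ft.
Surcharge rectangle: K_a q H = 0.3859×954×16.7 = 6149 lb/ft.
Total = 5430 + 6149 = 11580 lb/ft.

11600 lb/ft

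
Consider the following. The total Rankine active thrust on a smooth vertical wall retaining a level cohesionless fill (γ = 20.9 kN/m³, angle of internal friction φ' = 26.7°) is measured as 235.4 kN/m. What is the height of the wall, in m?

7.70 m

K_a = 0.3800. P_a = ½ K_a γ H² ⇒ H = √(2P_a/(K_a γ)).
H = √(2×235.4/(0.3800×20.9)) = 7.700 m.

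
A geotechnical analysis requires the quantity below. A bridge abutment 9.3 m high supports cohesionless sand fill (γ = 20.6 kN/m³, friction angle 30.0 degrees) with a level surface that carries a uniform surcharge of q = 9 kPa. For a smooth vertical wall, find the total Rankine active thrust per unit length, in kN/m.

K_a = tan²(45° − φ/2) = 0.3333.
Soil triangle: ½ K_a γ H² = 0.5×0.3333×20.6×9.3² = 296.9 kN/m.
Surcharge rectangle: K_a q H = 0.3333×9×9.3 = 27.90 kN/m.
Total = 296.9 + 27.90 = 324.8 kN/m.

325 kN/m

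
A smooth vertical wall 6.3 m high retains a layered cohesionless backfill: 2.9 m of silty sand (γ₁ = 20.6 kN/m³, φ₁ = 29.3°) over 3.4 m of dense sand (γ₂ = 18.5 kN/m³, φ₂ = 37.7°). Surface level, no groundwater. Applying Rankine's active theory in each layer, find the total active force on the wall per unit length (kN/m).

104 kN/m

K_a1 = tan²(45°−29.3°/2) = 0.3428; K_a2 = tan²(45°−37.7°/2) = 0.2411.
Layer 1: σ at base = K_a1 γ₁ h₁ = 20.48 kPa; P₁ = ½×20.48×2.9 = 29.70.
Layer 2: σ_v at top = γ₁h₁ = 59.74; σ_h top = K_a2×59.74 = 14.40; σ_h base = K_a2×(59.74+18.5×3.4) = 29.56.
P₂ = ½(14.40+29.56)×3.4 = 74.74. Total P_a = 29.70+74.74 = 104.4 kN/m.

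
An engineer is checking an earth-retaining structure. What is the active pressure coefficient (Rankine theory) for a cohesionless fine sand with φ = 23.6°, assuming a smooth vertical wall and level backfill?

0.428

K_a = (1 − sin φ)/(1 + sin φ) = (1 − sin 23.6°)/(1 + sin 23.6°) = 0.4282.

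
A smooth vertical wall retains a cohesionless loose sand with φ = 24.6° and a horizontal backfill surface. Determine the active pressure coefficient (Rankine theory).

K_a = tan²(45° − φ/2) = tan²(32.70°) = 0.4121.

0.412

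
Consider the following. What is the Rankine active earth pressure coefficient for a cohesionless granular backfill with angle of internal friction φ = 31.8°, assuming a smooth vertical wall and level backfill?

0.310

K_a = (1 − sin φ)/(1 + sin φ) = (1 − sin 31.8°)/(1 + sin 31.8°) = 0.3098.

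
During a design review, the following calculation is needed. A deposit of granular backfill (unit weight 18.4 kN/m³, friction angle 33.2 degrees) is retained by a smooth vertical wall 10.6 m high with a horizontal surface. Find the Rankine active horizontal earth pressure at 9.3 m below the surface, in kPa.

50.0 kPa

K_a = (1 − sin φ)/(1 + sin φ) = 0.2924.
σ_h = K_a γ z = 0.2924 × 18.4 × 9.3 = 50.03 kPa.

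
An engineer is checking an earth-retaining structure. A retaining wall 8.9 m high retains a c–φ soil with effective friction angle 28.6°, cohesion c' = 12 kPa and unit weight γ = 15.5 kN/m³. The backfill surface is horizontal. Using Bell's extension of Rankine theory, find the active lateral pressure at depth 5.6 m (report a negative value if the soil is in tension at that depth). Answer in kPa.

16.4 kPa

K_a = (1 − sin φ)/(1 + sin φ) = 0.3525.
σ_a = K_a γ z − 2c√K_a = 0.3525×15.5×5.6 − 2×12×0.5938 = 16.35 kPa.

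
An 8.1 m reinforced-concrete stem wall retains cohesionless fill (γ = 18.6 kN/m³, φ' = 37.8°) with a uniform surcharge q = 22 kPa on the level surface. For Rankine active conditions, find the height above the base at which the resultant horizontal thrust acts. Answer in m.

K_a = 0.2400.
Triangular part P₁ = ½K_aγH² = 146.4 at H/3 = 2.700 m; rectangular part P₂ = K_a q H = 42.77 at H/2 = 4.050 m.
ȳ = (P₁·2.700 + P₂·4.050)/(P₁+P₂) = 3.005 m.

3.01 m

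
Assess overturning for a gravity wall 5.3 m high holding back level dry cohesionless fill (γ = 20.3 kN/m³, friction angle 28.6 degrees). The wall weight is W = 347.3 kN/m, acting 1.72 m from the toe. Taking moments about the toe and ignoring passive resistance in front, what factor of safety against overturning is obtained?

K_a = tan²(45° − 28.6°/2) = 0.3525.
P_a = ½K_aγH² = 0.5×0.3525×20.3×5.3² = 100.5 kN/m, acting at H/3 = 1.767 m above the base.
Overturning moment M_o = P_a × H/3 = 100.5 × 1.767 = 177.6.
Resisting moment M_r = W × 1.72 = 347.3 × 1.72 = 597.4.
FS_overturning = M_r/M_o = 597.4/177.6 = 3.364.

3.36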